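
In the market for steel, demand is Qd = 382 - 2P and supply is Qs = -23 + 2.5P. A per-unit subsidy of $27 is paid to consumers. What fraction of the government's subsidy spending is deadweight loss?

DWL / government spending = 15/232

Pre-subsidy: 382 - 2P = -23 + 2.5P gives P* = 90, Q* = 202.
With the rebate, buyers effectively pay Pb = Ps − 27, where Ps is the price sellers receive.
Demand in terms of Ps becomes Qd = 382 − 2(Ps − 27) = 436 - 2Ps. Setting this equal to supply: 436 - 2Ps = -23 + 2.5Ps, so Ps = 102.
Buyers pay Pb = 102 − 27 = 75; Q' = -23 + 2.5·102 = 232.
ΔCS = ½(202 + 232)(90 − 75) = 3255; ΔPS = ½(202 + 232)(102 − 90) = 2604.
Government spending = 27 × 232 = 6264.
DWL = ½ × 27 × (232 − 202) = 405; fraction = 405 / 6264 = 15/232.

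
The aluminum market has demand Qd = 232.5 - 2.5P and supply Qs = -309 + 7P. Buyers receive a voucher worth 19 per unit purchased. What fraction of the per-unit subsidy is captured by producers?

Producer share = 5/19

Pre-subsidy: 232.5 - 2.5P = -309 + 7P gives P* = 57, Q* = 90.
With the rebate, buyers effectively pay Pb = Ps − 19, where Ps is the price sellers receive.
Demand in terms of Ps becomes Qd = 232.5 − 2.5(Ps − 19) = 280 - 2.5Ps. Setting this equal to supply: 280 - 2.5Ps = -309 + 7Ps, so Ps = 62.
Buyers pay Pb = 62 − 19 = 43; Q' = -309 + 7·62 = 125.
Buyers' price falls by P* − Pb = 57 − 43 = 14; sellers' price rises by Ps − P* = 62 − 57 = 5.
So producers capture 5/19 = 5/19 of each unit of subsidy.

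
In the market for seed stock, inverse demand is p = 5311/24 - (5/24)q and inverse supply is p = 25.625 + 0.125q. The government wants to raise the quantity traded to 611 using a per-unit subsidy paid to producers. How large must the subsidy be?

At q = 611, from the demand curve buyers pay pb = 5311/24 − (5/24)·611 = 94; from the supply curve sellers need ps = 25.625 + 0.125·611 = 102.
The subsidy must fill the gap: s = ps − pb = 102 − 94 = 8.

Required subsidy s = 8 per unit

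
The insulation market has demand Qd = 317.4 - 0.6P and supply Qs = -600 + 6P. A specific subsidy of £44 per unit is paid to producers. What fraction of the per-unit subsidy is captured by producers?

Pre-subsidy: 317.4 - 0.6P = -600 + 6P gives P* = 139, Q* = 234.
With the subsidy, sellers receive Ps = Pb + 44 for each unit, where Pb is the price buyers pay.
Supply in terms of Pb becomes Qs = -600 + 6(Pb + 44) = -336 + 6Pb. Setting this equal to demand: 317.4 - 0.6Pb = -336 + 6Pb, so Pb = 99.
Sellers receive Ps = 99 + 44 = 143; Q' = 317.4 − 0.6·99 = 258.
Buyers' price falls by P* − Pb = 139 − 99 = 40; sellers' price rises by Ps − P* = 143 − 139 = 4.
So producers capture 4/44 = 1/11 of each unit of subsidy.

Producer share = 1/11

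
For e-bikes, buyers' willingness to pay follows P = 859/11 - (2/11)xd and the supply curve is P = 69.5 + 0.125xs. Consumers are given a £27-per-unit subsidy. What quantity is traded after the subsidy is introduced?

Pre-subsidy: 859/11 - (2/11)x = 69.5 + 0.125x gives x* = 28 and P* = 73.
With the rebate, buyers effectively pay Pb = Ps − 27, where Ps is the price sellers receive.
On the curves, Pb = 859/11 - (2/11)x and Ps = 69.5 + 0.125x; the wedge Ps − Pb = 27 gives 69.5 + 0.125x − (859/11 - (2/11)x) = 27, so x' = 116.
Then Pb = 859/11 − (2/11)·116 = 57 and Ps = 69.5 + 0.125·116 = 84.

x' = 116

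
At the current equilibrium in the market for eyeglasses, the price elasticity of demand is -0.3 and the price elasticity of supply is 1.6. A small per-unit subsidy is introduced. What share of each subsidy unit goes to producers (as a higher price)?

Producer share = 3/19

For a small subsidy around the equilibrium, the benefit split depends on the relative slopes, which at a point are proportional to the elasticities.
Buyer share = εs/(εs + |εd|) = 1.6/(1.6 + 0.3) = 16/19; seller share = |εd|/(εs + |εd|) = 3/19.
So producers capture 3/19 of the subsidy.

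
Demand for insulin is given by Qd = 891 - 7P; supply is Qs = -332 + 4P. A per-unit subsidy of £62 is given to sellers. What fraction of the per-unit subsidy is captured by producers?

Producer share = 7/11

Pre-subsidy: 891 - 7P = -332 + 4P gives P* = 1223/11, Q* = 1240/11.
With the subsidy, sellers receive Ps = Pb + 62 for each unit, where Pb is the price buyers pay.
Supply in terms of Pb becomes Qs = -332 + 4(Pb + 62) = -84 + 4Pb. Setting this equal to demand: 891 - 7Pb = -84 + 4Pb, so Pb = 975/11.
Sellers receive Ps = 975/11 + 62 = 1657/11; Q' = 891 − 7·(975/11) = 2976/11.
Buyers' price falls by P* − Pb = 1223/11 − 975/11 = 248/11; sellers' price rises by Ps − P* = 1657/11 − 1223/11 = 434/11.
So producers capture (434/11)/62 = 7/11 of each unit of subsidy.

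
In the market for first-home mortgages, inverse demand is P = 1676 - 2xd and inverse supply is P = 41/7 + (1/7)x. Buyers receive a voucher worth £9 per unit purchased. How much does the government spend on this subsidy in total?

Pre-subsidy: 1676 - 2x = 41/7 + (1/7)x gives x* = 779.4 and P* = 117.2.
With the rebate, buyers effectively pay Pb = Ps − 9, where Ps is the price sellers receive.
On the curves, Pb = 1676 - 2x and Ps = 41/7 + (1/7)x; the wedge Ps − Pb = 9 gives 41/7 + (1/7)x − (1676 - 2x) = 9, so x' = 783.6.
Then Pb = 1676 − 2·783.6 = 108.8 and Ps = 41/7 + (1/7)·783.6 = 117.8.
Government outlay = subsidy × quantity = 9 × 783.6 = 7052.4.

Government cost = £7052.4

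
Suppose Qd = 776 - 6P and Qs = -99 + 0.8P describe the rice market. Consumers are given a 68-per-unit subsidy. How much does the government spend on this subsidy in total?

Pre-subsidy: 776 - 6P = -99 + 0.8P gives P* = 4375/34, Q* = 67/17.
With the rebate, buyers effectively pay Pb = Ps − 68, where Ps is the price sellers receive.
Demand in terms of Ps becomes Qd = 776 − 6(Ps − 68) = 1184 - 6Ps. Setting this equal to supply: 1184 - 6Ps = -99 + 0.8Ps, so Ps = 6415/34.
Buyers pay Pb = 6415/34 − 68 = 4103/34; Q' = -99 + 0.8·(6415/34) = 883/17.
Government outlay = subsidy × quantity = 68 × 883/17 = 3532.

Government cost = 3532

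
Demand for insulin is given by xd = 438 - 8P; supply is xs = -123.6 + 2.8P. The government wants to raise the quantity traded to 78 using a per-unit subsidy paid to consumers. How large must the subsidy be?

At x = 78, invert demand for the buyer price: Pb = (438 − 78)/8 = 45; invert supply for the seller price: Ps = (78 − (-123.6))/2.8 = 72.
The subsidy must fill the gap: s = Ps − Pb = 72 − 45 = 27.

Required subsidy s = 27 per unit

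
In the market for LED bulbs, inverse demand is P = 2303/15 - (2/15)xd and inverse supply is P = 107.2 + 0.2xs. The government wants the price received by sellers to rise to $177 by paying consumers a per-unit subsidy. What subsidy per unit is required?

Required subsidy s = $70 per unit

At a seller price of 177, quantity supplied is -536 + 5·177 = 349.
Buyers absorb 349 only when they pay Pb = 2303/15 − (2/15)·349 = 107.
s = Ps − Pb = 177 − 107 = 70.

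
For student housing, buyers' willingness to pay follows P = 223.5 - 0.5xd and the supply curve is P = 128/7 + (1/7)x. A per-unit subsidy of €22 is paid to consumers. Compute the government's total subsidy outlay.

Government cost = 69982/9

Pre-subsidy: 223.5 - 0.5x = 128/7 + (1/7)x gives x* = 2873/9 and P* = 575/9.
With the rebate, buyers effectively pay Pb = Ps − 22, where Ps is the price sellers receive.
On the curves, Pb = 223.5 - 0.5x and Ps = 128/7 + (1/7)x; the wedge Ps − Pb = 22 gives 128/7 + (1/7)x − (223.5 - 0.5x) = 22, so x' = 3181/9.
Then Pb = 223.5 − 0.5·(3181/9) = 421/9 and Ps = 128/7 + (1/7)·(3181/9) = 619/9.
Government outlay = subsidy × quantity = 22 × 3181/9 = 69982/9.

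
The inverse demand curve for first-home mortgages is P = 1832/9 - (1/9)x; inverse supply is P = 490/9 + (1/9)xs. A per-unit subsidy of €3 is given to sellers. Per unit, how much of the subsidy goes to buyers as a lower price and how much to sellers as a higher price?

Pre-subsidy: 1832/9 - (1/9)x = 490/9 + (1/9)x gives x* = 671 and P* = 129.
With the subsidy, sellers receive Ps = Pb + 3 for each unit, where Pb is the price buyers pay.
On the curves, Pb = 1832/9 - (1/9)x and Ps = 490/9 + (1/9)x; the wedge Ps − Pb = 3 gives 490/9 + (1/9)x − (1832/9 - (1/9)x) = 3, so x' = 684.5.
Then Pb = 1832/9 − (1/9)·684.5 = 127.5 and Ps = 490/9 + (1/9)·684.5 = 130.5.
Buyers' price falls by P* − Pb = 129 − 127.5 = 1.5; sellers' price rises by Ps − P* = 130.5 − 129 = 1.5.

Buyers gain €1.5 per unit; sellers gain €1.5 per unit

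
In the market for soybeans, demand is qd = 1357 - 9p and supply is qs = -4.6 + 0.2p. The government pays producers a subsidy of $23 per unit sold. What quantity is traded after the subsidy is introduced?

q' = 29.5

Pre-subsidy: 1357 - 9p = -4.6 + 0.2p gives p* = 148, q* = 25.
With the subsidy, sellers receive ps = pb + 23 for each unit, where pb is the price buyers pay.
Supply in terms of pb becomes qs = -4.6 + 0.2(pb + 23) = 0 + 0.2pb. Setting this equal to demand: 1357 - 9pb = 0 + 0.2pb, so pb = 147.5.
Sellers receive ps = 147.5 + 23 = 170.5; q' = 1357 − 9·147.5 = 29.5.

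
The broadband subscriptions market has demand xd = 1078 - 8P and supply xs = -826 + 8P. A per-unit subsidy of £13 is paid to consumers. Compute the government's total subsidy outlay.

Pre-subsidy: 1078 - 8P = -826 + 8P gives P* = 119, x* = 126.
With the rebate, buyers effectively pay Pb = Ps − 13, where Ps is the price sellers receive.
Demand in terms of Ps becomes xd = 1078 − 8(Ps − 13) = 1182 - 8Ps. Setting this equal to supply: 1182 - 8Ps = -826 + 8Ps, so Ps = 125.5.
Buyers pay Pb = 125.5 − 13 = 112.5; x' = -826 + 8·125.5 = 178.
Government outlay = subsidy × quantity = 13 × 178 = 2314.

Government cost = £2314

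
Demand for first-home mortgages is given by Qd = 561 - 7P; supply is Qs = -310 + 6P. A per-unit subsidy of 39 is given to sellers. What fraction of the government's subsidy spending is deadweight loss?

DWL / government spending = 63/218

Pre-subsidy: 561 - 7P = -310 + 6P gives P* = 67, Q* = 92.
With the subsidy, sellers receive Ps = Pb + 39 for each unit, where Pb is the price buyers pay.
Supply in terms of Pb becomes Qs = -310 + 6(Pb + 39) = -76 + 6Pb. Setting this equal to demand: 561 - 7Pb = -76 + 6Pb, so Pb = 49.
Sellers receive Ps = 49 + 39 = 88; Q' = 561 − 7·49 = 218.
ΔCS = ½(92 + 218)(67 − 49) = 2790; ΔPS = ½(92 + 218)(88 − 67) = 3255.
Government spending = 39 × 218 = 8502.
DWL = ½ × 39 × (218 − 92) = 2457; fraction = 2457 / 8502 = 63/218.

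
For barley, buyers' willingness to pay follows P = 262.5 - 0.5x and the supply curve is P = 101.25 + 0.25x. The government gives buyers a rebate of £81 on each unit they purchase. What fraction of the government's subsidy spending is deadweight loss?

DWL / government spending = 54/323

Pre-subsidy: 262.5 - 0.5x = 101.25 + 0.25x gives x* = 215 and P* = 155.
With the rebate, buyers effectively pay Pb = Ps − 81, where Ps is the price sellers receive.
On the curves, Pb = 262.5 - 0.5x and Ps = 101.25 + 0.25x; the wedge Ps − Pb = 81 gives 101.25 + 0.25x − (262.5 - 0.5x) = 81, so x' = 323.
Then Pb = 262.5 − 0.5·323 = 101 and Ps = 101.25 + 0.25·323 = 182.
ΔCS = ½(215 + 323)(155 − 101) = 14526; ΔPS = ½(215 + 323)(182 − 155) = 7263.
Government spending = 81 × 323 = 26163.
DWL = ½ × 81 × (323 − 215) = 4374; fraction = 4374 / 26163 = 54/323.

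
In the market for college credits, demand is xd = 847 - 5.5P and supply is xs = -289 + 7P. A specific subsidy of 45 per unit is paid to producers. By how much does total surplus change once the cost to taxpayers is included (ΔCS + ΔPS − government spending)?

Pre-subsidy: 847 - 5.5P = -289 + 7P gives P* = 90.88, x* = 347.16.
With the subsidy, sellers receive Ps = Pb + 45 for each unit, where Pb is the price buyers pay.
Supply in terms of Pb becomes xs = -289 + 7(Pb + 45) = 26 + 7Pb. Setting this equal to demand: 847 - 5.5Pb = 26 + 7Pb, so Pb = 65.68.
Sellers receive Ps = 65.68 + 45 = 110.68; x' = 847 − 5.5·65.68 = 485.76.
ΔCS = ½(347.16 + 485.76)(90.88 − 65.68) = 10494.792; ΔPS = ½(347.16 + 485.76)(110.68 − 90.88) = 8245.908.
Government spending = 45 × 485.76 = 21859.2.
Net change = 10494.792 + 8245.908 − 21859.2 = -3118.5. The loss equals the DWL triangle ½·45·138.6.

Net change in total surplus = -3118.5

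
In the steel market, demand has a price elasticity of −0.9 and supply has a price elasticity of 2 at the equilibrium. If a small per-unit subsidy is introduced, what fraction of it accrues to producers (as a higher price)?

Producer share = 9/29

For a small subsidy around the equilibrium, the benefit split depends on the relative slopes, which at a point are proportional to the elasticities.
Buyer share = εs/(εs + |εd|) = 2/(2 + 0.9) = 20/29; seller share = |εd|/(εs + |εd|) = 9/29.
So producers capture 9/29 of the subsidy.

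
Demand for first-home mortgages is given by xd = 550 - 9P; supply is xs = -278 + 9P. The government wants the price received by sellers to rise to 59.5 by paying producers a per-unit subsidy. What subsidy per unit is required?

At a seller price of 59.5, quantity supplied is -278 + 9·59.5 = 257.5.
Buyers absorb 257.5 only when they pay Pb with 550 − 9·Pb = 257.5, i.e. Pb = 32.5.
s = Ps − Pb = 59.5 − 32.5 = 27.

Required subsidy s = 27 per unit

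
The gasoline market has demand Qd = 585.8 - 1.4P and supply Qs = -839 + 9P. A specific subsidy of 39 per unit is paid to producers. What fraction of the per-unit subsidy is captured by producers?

Pre-subsidy: 585.8 - 1.4P = -839 + 9P gives P* = 137, Q* = 394.
With the subsidy, sellers receive Ps = Pb + 39 for each unit, where Pb is the price buyers pay.
Supply in terms of Pb becomes Qs = -839 + 9(Pb + 39) = -488 + 9Pb. Setting this equal to demand: 585.8 - 1.4Pb = -488 + 9Pb, so Pb = 103.25.
Sellers receive Ps = 103.25 + 39 = 142.25; Q' = 585.8 − 1.4·103.25 = 441.25.
Buyers' price falls by P* − Pb = 137 − 103.25 = 33.75; sellers' price rises by Ps − P* = 142.25 − 137 = 5.25.
So producers capture 5.25/39 = 7/52 of each unit of subsidy.

Producer share = 7/52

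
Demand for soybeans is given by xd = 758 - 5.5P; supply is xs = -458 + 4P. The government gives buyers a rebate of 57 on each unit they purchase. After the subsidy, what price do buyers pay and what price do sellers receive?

Buyers pay 104; sellers receive 161

Pre-subsidy: 758 - 5.5P = -458 + 4P gives P* = 128, x* = 54.
With the rebate, buyers effectively pay Pb = Ps − 57, where Ps is the price sellers receive.
Demand in terms of Ps becomes xd = 758 − 5.5(Ps − 57) = 1071.5 - 5.5Ps. Setting this equal to supply: 1071.5 - 5.5Ps = -458 + 4Ps, so Ps = 161.
Buyers pay Pb = 161 − 57 = 104; x' = -458 + 4·161 = 186.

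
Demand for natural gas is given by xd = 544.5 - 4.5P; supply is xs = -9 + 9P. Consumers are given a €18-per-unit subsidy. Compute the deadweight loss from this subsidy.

Pre-subsidy: 544.5 - 4.5P = -9 + 9P gives P* = 41, x* = 360.
With the rebate, buyers effectively pay Pb = Ps − 18, where Ps is the price sellers receive.
Demand in terms of Ps becomes xd = 544.5 − 4.5(Ps − 18) = 625.5 - 4.5Ps. Setting this equal to supply: 625.5 - 4.5Ps = -9 + 9Ps, so Ps = 47.
Buyers pay Pb = 47 − 18 = 29; x' = -9 + 9·47 = 414.
The subsidy expands output by 414 − 360 = 54 past the efficient level; on those units the gap between marginal cost and willingness to pay runs from 0 up to 18.
DWL = ½ × 18 × 54 = 486.

Deadweight loss = €486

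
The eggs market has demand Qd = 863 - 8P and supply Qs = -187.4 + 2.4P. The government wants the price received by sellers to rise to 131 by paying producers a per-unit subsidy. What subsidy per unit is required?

At a seller price of 131, quantity supplied is -187.4 + 2.4·131 = 127.
Buyers absorb 127 only when they pay Pb with 863 − 8·Pb = 127, i.e. Pb = 92.
s = Ps − Pb = 131 − 92 = 39.

Required subsidy s = 39 per unit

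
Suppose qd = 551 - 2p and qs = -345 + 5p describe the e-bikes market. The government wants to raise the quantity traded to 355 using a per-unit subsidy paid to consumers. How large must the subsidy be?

Required subsidy s = 42 per unit

At q = 355, invert demand for the buyer price: pb = (551 − 355)/2 = 98; invert supply for the seller price: ps = (355 − (-345))/5 = 140.
The subsidy must fill the gap: s = ps − pb = 140 − 98 = 42.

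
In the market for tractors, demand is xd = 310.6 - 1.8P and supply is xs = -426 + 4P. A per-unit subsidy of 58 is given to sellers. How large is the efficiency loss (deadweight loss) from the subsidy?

Pre-subsidy: 310.6 - 1.8P = -426 + 4P gives P* = 127, x* = 82.
With the subsidy, sellers receive Ps = Pb + 58 for each unit, where Pb is the price buyers pay.
Supply in terms of Pb becomes xs = -426 + 4(Pb + 58) = -194 + 4Pb. Setting this equal to demand: 310.6 - 1.8Pb = -194 + 4Pb, so Pb = 87.
Sellers receive Ps = 87 + 58 = 145; x' = 310.6 − 1.8·87 = 154.
The subsidy expands output by 154 − 82 = 72 past the efficient level; on those units the gap between marginal cost and willingness to pay runs from 0 up to 58.
DWL = ½ × 58 × 72 = 2088.

Deadweight loss = 2088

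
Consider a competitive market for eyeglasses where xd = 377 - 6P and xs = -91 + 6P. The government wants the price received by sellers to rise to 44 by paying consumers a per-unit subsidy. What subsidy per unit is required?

Required subsidy s = 10 per unit

At a seller price of 44, quantity supplied is -91 + 6·44 = 173.
Buyers absorb 173 only when they pay Pb with 377 − 6·Pb = 173, i.e. Pb = 34.
s = Ps − Pb = 44 − 34 = 10.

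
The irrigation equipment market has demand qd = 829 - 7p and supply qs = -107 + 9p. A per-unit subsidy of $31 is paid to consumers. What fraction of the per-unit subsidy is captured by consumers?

Consumer share = 0.5625

Pre-subsidy: 829 - 7p = -107 + 9p gives p* = 58.5, q* = 419.5.
With the rebate, buyers effectively pay pb = ps − 31, where ps is the price sellers receive.
Demand in terms of ps becomes qd = 829 − 7(ps − 31) = 1046 - 7ps. Setting this equal to supply: 1046 - 7ps = -107 + 9ps, so ps = 72.0625.
Buyers pay pb = 72.0625 − 31 = 41.0625; q' = -107 + 9·72.0625 = 541.5625.
Buyers' price falls by p* − pb = 58.5 − 41.0625 = 17.4375; sellers' price rises by ps − p* = 72.0625 − 58.5 = 13.5625.
So consumers capture 17.4375/31 = 0.5625 of each unit of subsidy.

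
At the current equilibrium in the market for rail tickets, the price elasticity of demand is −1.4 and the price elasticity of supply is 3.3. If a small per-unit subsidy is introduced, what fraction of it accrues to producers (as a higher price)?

Producer share = 14/47

For a small subsidy around the equilibrium, the benefit split depends on the relative slopes, which at a point are proportional to the elasticities.
Buyer share = εs/(εs + |εd|) = 3.3/(3.3 + 1.4) = 33/47; seller share = |εd|/(εs + |εd|) = 14/47.
So producers capture 14/47 of the subsidy.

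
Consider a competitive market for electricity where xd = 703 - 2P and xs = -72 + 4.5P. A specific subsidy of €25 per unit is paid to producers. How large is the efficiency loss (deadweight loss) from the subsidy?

Deadweight loss = 5625/13

Pre-subsidy: 703 - 2P = -72 + 4.5P gives P* = 1550/13, x* = 6039/13.
With the subsidy, sellers receive Ps = Pb + 25 for each unit, where Pb is the price buyers pay.
Supply in terms of Pb becomes xs = -72 + 4.5(Pb + 25) = 40.5 + 4.5Pb. Setting this equal to demand: 703 - 2Pb = 40.5 + 4.5Pb, so Pb = 1325/13.
Sellers receive Ps = 1325/13 + 25 = 1650/13; x' = 703 − 2·(1325/13) = 6489/13.
The subsidy expands output by 6489/13 − 6039/13 = 450/13 past the efficient level; on those units the gap between marginal cost and willingness to pay runs from 0 up to 25.
DWL = ½ × 25 × 450/13 = 5625/13.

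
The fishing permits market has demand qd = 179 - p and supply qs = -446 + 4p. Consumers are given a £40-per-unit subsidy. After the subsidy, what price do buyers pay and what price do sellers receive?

Buyers pay £93; sellers receive £133

Pre-subsidy: 179 - p = -446 + 4p gives p* = 125, q* = 54.
With the rebate, buyers effectively pay pb = ps − 40, where ps is the price sellers receive.
Demand in terms of ps becomes qd = 179 − 1(ps − 40) = 219 - ps. Setting this equal to supply: 219 - ps = -446 + 4ps, so ps = 133.
Buyers pay pb = 133 − 40 = 93; q' = -446 + 4·133 = 86.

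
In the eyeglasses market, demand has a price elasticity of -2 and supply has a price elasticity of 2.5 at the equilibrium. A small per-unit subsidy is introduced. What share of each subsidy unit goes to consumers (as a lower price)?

For a small subsidy around the equilibrium, the benefit split depends on the relative slopes, which at a point are proportional to the elasticities.
Buyer share = εs/(εs + |εd|) = 2.5/(2.5 + 2) = 5/9; seller share = |εd|/(εs + |εd|) = 4/9.

Consumer share = 5/9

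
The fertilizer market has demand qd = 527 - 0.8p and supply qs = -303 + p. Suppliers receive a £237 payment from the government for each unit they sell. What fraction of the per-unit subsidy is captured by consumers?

Consumer share = 5/9

Pre-subsidy: 527 - 0.8p = -303 + p gives p* = 4150/9, q* = 1423/9.
With the subsidy, sellers receive ps = pb + 237 for each unit, where pb is the price buyers pay.
Supply in terms of pb becomes qs = -303 + 1(pb + 237) = -66 + pb. Setting this equal to demand: 527 - 0.8pb = -66 + pb, so pb = 2965/9.
Sellers receive ps = 2965/9 + 237 = 5098/9; q' = 527 − 0.8·(2965/9) = 2371/9.
Buyers' price falls by p* − pb = 4150/9 − 2965/9 = 395/3; sellers' price rises by ps − p* = 5098/9 − 4150/9 = 316/3.
So consumers capture (395/3)/237 = 5/9 of each unit of subsidy.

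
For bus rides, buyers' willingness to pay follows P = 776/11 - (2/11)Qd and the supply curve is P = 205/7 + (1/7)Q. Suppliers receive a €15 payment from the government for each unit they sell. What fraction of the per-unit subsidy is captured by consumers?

Consumer share = 0.56

Pre-subsidy: 776/11 - (2/11)Q = 205/7 + (1/7)Q gives Q* = 127.08 and P* = 47.44.
With the subsidy, sellers receive Ps = Pb + 15 for each unit, where Pb is the price buyers pay.
On the curves, Pb = 776/11 - (2/11)Q and Ps = 205/7 + (1/7)Q; the wedge Ps − Pb = 15 gives 205/7 + (1/7)Q − (776/11 - (2/11)Q) = 15, so Q' = 173.28.
Then Pb = 776/11 − (2/11)·173.28 = 39.04 and Ps = 205/7 + (1/7)·173.28 = 54.04.
Buyers' price falls by P* − Pb = 47.44 − 39.04 = 8.4; sellers' price rises by Ps − P* = 54.04 − 47.44 = 6.6.
So consumers capture 8.4/15 = 0.56 of each unit of subsidy.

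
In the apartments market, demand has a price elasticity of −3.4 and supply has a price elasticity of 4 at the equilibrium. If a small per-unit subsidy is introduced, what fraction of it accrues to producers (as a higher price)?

Producer share = 17/37

For a small subsidy around the equilibrium, the benefit split depends on the relative slopes, which at a point are proportional to the elasticities.
Buyer share = εs/(εs + |εd|) = 4/(4 + 3.4) = 20/37; seller share = |εd|/(εs + |εd|) = 17/37.
So producers capture 17/37 of the subsidy.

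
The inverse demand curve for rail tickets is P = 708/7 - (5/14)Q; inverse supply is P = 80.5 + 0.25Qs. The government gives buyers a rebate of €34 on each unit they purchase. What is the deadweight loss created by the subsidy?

Pre-subsidy: 708/7 - (5/14)Q = 80.5 + 0.25Q gives Q* = 34 and P* = 89.
With the rebate, buyers effectively pay Pb = Ps − 34, where Ps is the price sellers receive.
On the curves, Pb = 708/7 - (5/14)Q and Ps = 80.5 + 0.25Q; the wedge Ps − Pb = 34 gives 80.5 + 0.25Q − (708/7 - (5/14)Q) = 34, so Q' = 90.
Then Pb = 708/7 − (5/14)·90 = 69 and Ps = 80.5 + 0.25·90 = 103.
The subsidy expands output by 90 − 34 = 56 past the efficient level; on those units the gap between marginal cost and willingness to pay runs from 0 up to 34.
DWL = ½ × 34 × 56 = 952.

Deadweight loss = €952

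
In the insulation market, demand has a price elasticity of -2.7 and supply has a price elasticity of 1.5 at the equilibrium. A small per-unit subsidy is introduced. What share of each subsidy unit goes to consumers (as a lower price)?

Consumer share = 5/14

For a small subsidy around the equilibrium, the benefit split depends on the relative slopes, which at a point are proportional to the elasticities.
Buyer share = εs/(εs + |εd|) = 1.5/(1.5 + 2.7) = 5/14; seller share = |εd|/(εs + |εd|) = 9/14.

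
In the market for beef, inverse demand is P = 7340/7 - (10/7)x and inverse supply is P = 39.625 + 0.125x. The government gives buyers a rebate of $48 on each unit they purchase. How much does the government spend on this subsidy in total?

Pre-subsidy: 7340/7 - (10/7)x = 39.625 + 0.125x gives x* = 56501/87 and P* = 10510/87.
With the rebate, buyers effectively pay Pb = Ps − 48, where Ps is the price sellers receive.
On the curves, Pb = 7340/7 - (10/7)x and Ps = 39.625 + 0.125x; the wedge Ps − Pb = 48 gives 39.625 + 0.125x − (7340/7 - (10/7)x) = 48, so x' = 2041/3.
Then Pb = 7340/7 − (10/7)·(2041/3) = 230/3 and Ps = 39.625 + 0.125·(2041/3) = 374/3.
Government outlay = subsidy × quantity = 48 × 2041/3 = 32656.

Government cost = $32656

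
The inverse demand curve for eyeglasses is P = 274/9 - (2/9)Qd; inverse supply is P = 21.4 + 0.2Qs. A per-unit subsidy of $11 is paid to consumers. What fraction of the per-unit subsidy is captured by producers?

Pre-subsidy: 274/9 - (2/9)Q = 21.4 + 0.2Q gives Q* = 407/19 and P* = 488/19.
With the rebate, buyers effectively pay Pb = Ps − 11, where Ps is the price sellers receive.
On the curves, Pb = 274/9 - (2/9)Q and Ps = 21.4 + 0.2Q; the wedge Ps − Pb = 11 gives 21.4 + 0.2Q − (274/9 - (2/9)Q) = 11, so Q' = 902/19.
Then Pb = 274/9 − (2/9)·(902/19) = 378/19 and Ps = 21.4 + 0.2·(902/19) = 587/19.
Buyers' price falls by P* − Pb = 488/19 − 378/19 = 110/19; sellers' price rises by Ps − P* = 587/19 − 488/19 = 99/19.
So producers capture (99/19)/11 = 9/19 of each unit of subsidy.

Producer share = 9/19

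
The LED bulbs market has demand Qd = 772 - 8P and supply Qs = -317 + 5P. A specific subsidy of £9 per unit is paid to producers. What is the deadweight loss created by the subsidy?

Deadweight loss = 1620/13

Pre-subsidy: 772 - 8P = -317 + 5P gives P* = 1089/13, Q* = 1324/13.
With the subsidy, sellers receive Ps = Pb + 9 for each unit, where Pb is the price buyers pay.
Supply in terms of Pb becomes Qs = -317 + 5(Pb + 9) = -272 + 5Pb. Setting this equal to demand: 772 - 8Pb = -272 + 5Pb, so Pb = 1044/13.
Sellers receive Ps = 1044/13 + 9 = 1161/13; Q' = 772 − 8·(1044/13) = 1684/13.
The subsidy expands output by 1684/13 − 1324/13 = 360/13 past the efficient level; on those units the gap between marginal cost and willingness to pay runs from 0 up to 9.
DWL = ½ × 9 × 360/13 = 1620/13.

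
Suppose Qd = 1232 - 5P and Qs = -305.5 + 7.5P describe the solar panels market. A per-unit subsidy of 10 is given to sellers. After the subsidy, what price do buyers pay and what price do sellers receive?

Pre-subsidy: 1232 - 5P = -305.5 + 7.5P gives P* = 123, Q* = 617.
With the subsidy, sellers receive Ps = Pb + 10 for each unit, where Pb is the price buyers pay.
Supply in terms of Pb becomes Qs = -305.5 + 7.5(Pb + 10) = -230.5 + 7.5Pb. Setting this equal to demand: 1232 - 5Pb = -230.5 + 7.5Pb, so Pb = 117.
Sellers receive Ps = 117 + 10 = 127; Q' = 1232 − 5·117 = 647.

Buyers pay 117; sellers receive 127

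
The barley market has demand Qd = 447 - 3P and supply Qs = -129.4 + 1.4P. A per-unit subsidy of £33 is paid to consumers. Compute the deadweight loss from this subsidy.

Pre-subsidy: 447 - 3P = -129.4 + 1.4P gives P* = 131, Q* = 54.
With the rebate, buyers effectively pay Pb = Ps − 33, where Ps is the price sellers receive.
Demand in terms of Ps becomes Qd = 447 − 3(Ps − 33) = 546 - 3Ps. Setting this equal to supply: 546 - 3Ps = -129.4 + 1.4Ps, so Ps = 153.5.
Buyers pay Pb = 153.5 − 33 = 120.5; Q' = -129.4 + 1.4·153.5 = 85.5.
The subsidy expands output by 85.5 − 54 = 31.5 past the efficient level; on those units the gap between marginal cost and willingness to pay runs from 0 up to 33.
DWL = ½ × 33 × 31.5 = 519.75.

Deadweight loss = £519.75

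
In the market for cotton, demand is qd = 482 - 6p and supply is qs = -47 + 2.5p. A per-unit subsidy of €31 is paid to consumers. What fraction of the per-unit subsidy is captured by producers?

Producer share = 12/17

Pre-subsidy: 482 - 6p = -47 + 2.5p gives p* = 1058/17, q* = 1846/17.
With the rebate, buyers effectively pay pb = ps − 31, where ps is the price sellers receive.
Demand in terms of ps becomes qd = 482 − 6(ps − 31) = 668 - 6ps. Setting this equal to supply: 668 - 6ps = -47 + 2.5ps, so ps = 1430/17.
Buyers pay pb = 1430/17 − 31 = 903/17; q' = -47 + 2.5·(1430/17) = 2776/17.
Buyers' price falls by p* − pb = 1058/17 − 903/17 = 155/17; sellers' price rises by ps − p* = 1430/17 − 1058/17 = 372/17.
So producers capture (372/17)/31 = 12/17 of each unit of subsidy.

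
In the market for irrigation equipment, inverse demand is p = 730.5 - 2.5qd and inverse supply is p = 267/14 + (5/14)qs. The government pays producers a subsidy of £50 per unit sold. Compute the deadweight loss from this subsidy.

Deadweight loss = £437.5

Pre-subsidy: 730.5 - 2.5q = 267/14 + (5/14)q gives q* = 249 and p* = 108.
With the subsidy, sellers receive ps = pb + 50 for each unit, where pb is the price buyers pay.
On the curves, pb = 730.5 - 2.5q and ps = 267/14 + (5/14)q; the wedge ps − pb = 50 gives 267/14 + (5/14)q − (730.5 - 2.5q) = 50, so q' = 266.5.
Then pb = 730.5 − 2.5·266.5 = 64.25 and ps = 267/14 + (5/14)·266.5 = 114.25.
The subsidy expands output by 266.5 − 249 = 17.5 past the efficient level; on those units the gap between marginal cost and willingness to pay runs from 0 up to 50.
DWL = ½ × 50 × 17.5 = 437.5.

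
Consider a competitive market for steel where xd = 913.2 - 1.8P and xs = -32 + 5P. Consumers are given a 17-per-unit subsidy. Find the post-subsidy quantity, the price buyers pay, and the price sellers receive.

Pre-subsidy: 913.2 - 1.8P = -32 + 5P gives P* = 139, x* = 663.
With the rebate, buyers effectively pay Pb = Ps − 17, where Ps is the price sellers receive.
Demand in terms of Ps becomes xd = 913.2 − 1.8(Ps − 17) = 943.8 - 1.8Ps. Setting this equal to supply: 943.8 - 1.8Ps = -32 + 5Ps, so Ps = 143.5.
Buyers pay Pb = 143.5 − 17 = 126.5; x' = -32 + 5·143.5 = 685.5.

x' = 685.5; buyers pay 126.5; sellers receive 143.5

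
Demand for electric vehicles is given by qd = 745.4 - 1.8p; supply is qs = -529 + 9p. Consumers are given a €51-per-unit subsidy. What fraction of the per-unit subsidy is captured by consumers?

Consumer share = 5/6

Pre-subsidy: 745.4 - 1.8p = -529 + 9p gives p* = 118, q* = 533.
With the rebate, buyers effectively pay pb = ps − 51, where ps is the price sellers receive.
Demand in terms of ps becomes qd = 745.4 − 1.8(ps − 51) = 837.2 - 1.8ps. Setting this equal to supply: 837.2 - 1.8ps = -529 + 9ps, so ps = 126.5.
Buyers pay pb = 126.5 − 51 = 75.5; q' = -529 + 9·126.5 = 609.5.
Buyers' price falls by p* − pb = 118 − 75.5 = 42.5; sellers' price rises by ps − p* = 126.5 − 118 = 8.5.
So consumers capture 42.5/51 = 5/6 of each unit of subsidy.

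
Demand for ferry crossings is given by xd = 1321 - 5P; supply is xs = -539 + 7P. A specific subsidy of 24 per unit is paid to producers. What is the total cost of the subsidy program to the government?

Government cost = 14784

Pre-subsidy: 1321 - 5P = -539 + 7P gives P* = 155, x* = 546.
With the subsidy, sellers receive Ps = Pb + 24 for each unit, where Pb is the price buyers pay.
Supply in terms of Pb becomes xs = -539 + 7(Pb + 24) = -371 + 7Pb. Setting this equal to demand: 1321 - 5Pb = -371 + 7Pb, so Pb = 141.
Sellers receive Ps = 141 + 24 = 165; x' = 1321 − 5·141 = 616.
Government outlay = subsidy × quantity = 24 × 616 = 14784.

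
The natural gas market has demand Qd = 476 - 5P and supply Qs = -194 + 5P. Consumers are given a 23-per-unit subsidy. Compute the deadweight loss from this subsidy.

Deadweight loss = 661.25

Pre-subsidy: 476 - 5P = -194 + 5P gives P* = 67, Q* = 141.
With the rebate, buyers effectively pay Pb = Ps − 23, where Ps is the price sellers receive.
Demand in terms of Ps becomes Qd = 476 − 5(Ps − 23) = 591 - 5Ps. Setting this equal to supply: 591 - 5Ps = -194 + 5Ps, so Ps = 78.5.
Buyers pay Pb = 78.5 − 23 = 55.5; Q' = -194 + 5·78.5 = 198.5.
The subsidy expands output by 198.5 − 141 = 57.5 past the efficient level; on those units the gap between marginal cost and willingness to pay runs from 0 up to 23.
DWL = ½ × 23 × 57.5 = 661.25.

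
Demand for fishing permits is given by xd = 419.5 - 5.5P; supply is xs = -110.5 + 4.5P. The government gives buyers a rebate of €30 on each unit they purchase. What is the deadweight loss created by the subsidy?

Pre-subsidy: 419.5 - 5.5P = -110.5 + 4.5P gives P* = 53, x* = 128.
With the rebate, buyers effectively pay Pb = Ps − 30, where Ps is the price sellers receive.
Demand in terms of Ps becomes xd = 419.5 − 5.5(Ps − 30) = 584.5 - 5.5Ps. Setting this equal to supply: 584.5 - 5.5Ps = -110.5 + 4.5Ps, so Ps = 69.5.
Buyers pay Pb = 69.5 − 30 = 39.5; x' = -110.5 + 4.5·69.5 = 202.25.
The subsidy expands output by 202.25 − 128 = 74.25 past the efficient level; on those units the gap between marginal cost and willingness to pay runs from 0 up to 30.
DWL = ½ × 30 × 74.25 = 1113.75.

Deadweight loss = €1113.75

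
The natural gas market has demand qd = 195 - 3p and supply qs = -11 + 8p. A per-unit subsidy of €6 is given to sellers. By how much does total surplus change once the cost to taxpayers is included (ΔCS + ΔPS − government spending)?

Net change in total surplus = -432/11

Pre-subsidy: 195 - 3p = -11 + 8p gives p* = 206/11, q* = 1527/11.
With the subsidy, sellers receive ps = pb + 6 for each unit, where pb is the price buyers pay.
Supply in terms of pb becomes qs = -11 + 8(pb + 6) = 37 + 8pb. Setting this equal to demand: 195 - 3pb = 37 + 8pb, so pb = 158/11.
Sellers receive ps = 158/11 + 6 = 224/11; q' = 195 − 3·(158/11) = 1671/11.
ΔCS = ½(1527/11 + 1671/11)(206/11 − 158/11) = 76752/121; ΔPS = ½(1527/11 + 1671/11)(224/11 − 206/11) = 28782/121.
Government spending = 6 × 1671/11 = 10026/11.
Net change = 76752/121 + 28782/121 − 10026/11 = -432/11. The loss equals the DWL triangle ½·6·144/11.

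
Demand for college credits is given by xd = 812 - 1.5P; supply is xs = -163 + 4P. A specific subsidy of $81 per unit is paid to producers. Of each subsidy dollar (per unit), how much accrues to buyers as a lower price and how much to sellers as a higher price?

Buyers gain 648/11 per unit; sellers gain 243/11 per unit

Pre-subsidy: 812 - 1.5P = -163 + 4P gives P* = 1950/11, x* = 6007/11.
With the subsidy, sellers receive Ps = Pb + 81 for each unit, where Pb is the price buyers pay.
Supply in terms of Pb becomes xs = -163 + 4(Pb + 81) = 161 + 4Pb. Setting this equal to demand: 812 - 1.5Pb = 161 + 4Pb, so Pb = 1302/11.
Sellers receive Ps = 1302/11 + 81 = 2193/11; x' = 812 − 1.5·(1302/11) = 6979/11.
Buyers' price falls by P* − Pb = 1950/11 − 1302/11 = 648/11; sellers' price rises by Ps − P* = 2193/11 − 1950/11 = 243/11.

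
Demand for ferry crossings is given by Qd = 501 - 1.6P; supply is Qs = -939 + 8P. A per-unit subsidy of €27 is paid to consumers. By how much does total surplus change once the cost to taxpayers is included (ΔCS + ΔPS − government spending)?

Pre-subsidy: 501 - 1.6P = -939 + 8P gives P* = 150, Q* = 261.
With the rebate, buyers effectively pay Pb = Ps − 27, where Ps is the price sellers receive.
Demand in terms of Ps becomes Qd = 501 − 1.6(Ps − 27) = 544.2 - 1.6Ps. Setting this equal to supply: 544.2 - 1.6Ps = -939 + 8Ps, so Ps = 154.5.
Buyers pay Pb = 154.5 − 27 = 127.5; Q' = -939 + 8·154.5 = 297.
ΔCS = ½(261 + 297)(150 − 127.5) = 6277.5; ΔPS = ½(261 + 297)(154.5 − 150) = 1255.5.
Government spending = 27 × 297 = 8019.
Net change = 6277.5 + 1255.5 − 8019 = -486. The loss equals the DWL triangle ½·27·36.

Net change in total surplus = -€486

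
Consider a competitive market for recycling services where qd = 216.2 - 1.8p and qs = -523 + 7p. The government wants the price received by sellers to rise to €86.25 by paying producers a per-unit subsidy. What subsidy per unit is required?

At a seller price of 86.25, quantity supplied is -523 + 7·86.25 = 80.75.
Buyers absorb 80.75 only when they pay pb with 216.2 − 1.8·pb = 80.75, i.e. pb = 75.25.
s = ps − pb = 86.25 − 75.25 = 11.

Required subsidy s = €11 per unit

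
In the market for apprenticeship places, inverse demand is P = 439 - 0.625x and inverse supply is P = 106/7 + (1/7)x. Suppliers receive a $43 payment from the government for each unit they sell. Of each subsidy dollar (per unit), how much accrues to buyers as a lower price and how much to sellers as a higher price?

Pre-subsidy: 439 - 0.625x = 106/7 + (1/7)x gives x* = 552 and P* = 94.
With the subsidy, sellers receive Ps = Pb + 43 for each unit, where Pb is the price buyers pay.
On the curves, Pb = 439 - 0.625x and Ps = 106/7 + (1/7)x; the wedge Ps − Pb = 43 gives 106/7 + (1/7)x − (439 - 0.625x) = 43, so x' = 608.
Then Pb = 439 − 0.625·608 = 59 and Ps = 106/7 + (1/7)·608 = 102.
Buyers' price falls by P* − Pb = 94 − 59 = 35; sellers' price rises by Ps − P* = 102 − 94 = 8.

Buyers gain $35 per unit; sellers gain $8 per unit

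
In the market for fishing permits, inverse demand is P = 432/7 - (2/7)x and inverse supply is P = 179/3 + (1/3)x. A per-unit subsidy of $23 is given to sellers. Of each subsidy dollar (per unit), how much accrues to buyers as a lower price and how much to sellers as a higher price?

Buyers gain 138/13 per unit; sellers gain 161/13 per unit

Pre-subsidy: 432/7 - (2/7)x = 179/3 + (1/3)x gives x* = 43/13 and P* = 790/13.
With the subsidy, sellers receive Ps = Pb + 23 for each unit, where Pb is the price buyers pay.
On the curves, Pb = 432/7 - (2/7)x and Ps = 179/3 + (1/3)x; the wedge Ps − Pb = 23 gives 179/3 + (1/3)x − (432/7 - (2/7)x) = 23, so x' = 526/13.
Then Pb = 432/7 − (2/7)·(526/13) = 652/13 and Ps = 179/3 + (1/3)·(526/13) = 951/13.
Buyers' price falls by P* − Pb = 790/13 − 652/13 = 138/13; sellers' price rises by Ps − P* = 951/13 − 790/13 = 161/13.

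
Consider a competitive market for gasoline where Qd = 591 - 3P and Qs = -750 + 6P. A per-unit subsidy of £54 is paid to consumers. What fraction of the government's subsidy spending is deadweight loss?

DWL / government spending = 3/14

Pre-subsidy: 591 - 3P = -750 + 6P gives P* = 149, Q* = 144.
With the rebate, buyers effectively pay Pb = Ps − 54, where Ps is the price sellers receive.
Demand in terms of Ps becomes Qd = 591 − 3(Ps − 54) = 753 - 3Ps. Setting this equal to supply: 753 - 3Ps = -750 + 6Ps, so Ps = 167.
Buyers pay Pb = 167 − 54 = 113; Q' = -750 + 6·167 = 252.
ΔCS = ½(144 + 252)(149 − 113) = 7128; ΔPS = ½(144 + 252)(167 − 149) = 3564.
Government spending = 54 × 252 = 13608.
DWL = ½ × 54 × (252 − 144) = 2916; fraction = 2916 / 13608 = 3/14.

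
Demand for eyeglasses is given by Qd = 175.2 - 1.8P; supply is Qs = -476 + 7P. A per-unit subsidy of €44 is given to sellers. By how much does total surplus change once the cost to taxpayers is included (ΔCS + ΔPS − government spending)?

Net change in total surplus = -€1386

Pre-subsidy: 175.2 - 1.8P = -476 + 7P gives P* = 74, Q* = 42.
With the subsidy, sellers receive Ps = Pb + 44 for each unit, where Pb is the price buyers pay.
Supply in terms of Pb becomes Qs = -476 + 7(Pb + 44) = -168 + 7Pb. Setting this equal to demand: 175.2 - 1.8Pb = -168 + 7Pb, so Pb = 39.
Sellers receive Ps = 39 + 44 = 83; Q' = 175.2 − 1.8·39 = 105.
ΔCS = ½(42 + 105)(74 − 39) = 2572.5; ΔPS = ½(42 + 105)(83 − 74) = 661.5.
Government spending = 44 × 105 = 4620.
Net change = 2572.5 + 661.5 − 4620 = -1386. The loss equals the DWL triangle ½·44·63.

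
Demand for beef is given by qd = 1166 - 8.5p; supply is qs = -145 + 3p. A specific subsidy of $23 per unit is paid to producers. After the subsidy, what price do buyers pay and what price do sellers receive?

Pre-subsidy: 1166 - 8.5p = -145 + 3p gives p* = 114, q* = 197.
With the subsidy, sellers receive ps = pb + 23 for each unit, where pb is the price buyers pay.
Supply in terms of pb becomes qs = -145 + 3(pb + 23) = -76 + 3pb. Setting this equal to demand: 1166 - 8.5pb = -76 + 3pb, so pb = 108.
Sellers receive ps = 108 + 23 = 131; q' = 1166 − 8.5·108 = 248.

Buyers pay $108; sellers receive $131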